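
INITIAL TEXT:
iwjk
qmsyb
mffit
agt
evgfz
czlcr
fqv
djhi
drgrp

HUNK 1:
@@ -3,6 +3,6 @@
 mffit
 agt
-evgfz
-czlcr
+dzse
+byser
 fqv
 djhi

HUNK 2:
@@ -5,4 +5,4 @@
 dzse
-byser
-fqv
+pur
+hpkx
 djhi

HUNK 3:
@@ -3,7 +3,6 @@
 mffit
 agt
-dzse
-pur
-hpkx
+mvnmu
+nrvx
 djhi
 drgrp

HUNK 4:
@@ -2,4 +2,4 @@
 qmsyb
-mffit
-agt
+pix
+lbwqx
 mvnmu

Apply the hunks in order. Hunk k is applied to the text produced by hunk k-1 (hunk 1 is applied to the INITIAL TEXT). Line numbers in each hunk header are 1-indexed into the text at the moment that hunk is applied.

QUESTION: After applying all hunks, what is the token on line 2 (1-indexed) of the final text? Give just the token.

Hunk 1: at line 3 remove [evgfz,czlcr] add [dzse,byser] -> 9 lines: iwjk qmsyb mffit agt dzse byser fqv djhi drgrp
Hunk 2: at line 5 remove [byser,fqv] add [pur,hpkx] -> 9 lines: iwjk qmsyb mffit agt dzse pur hpkx djhi drgrp
Hunk 3: at line 3 remove [dzse,pur,hpkx] add [mvnmu,nrvx] -> 8 lines: iwjk qmsyb mffit agt mvnmu nrvx djhi drgrp
Hunk 4: at line 2 remove [mffit,agt] add [pix,lbwqx] -> 8 lines: iwjk qmsyb pix lbwqx mvnmu nrvx djhi drgrp
Final line 2: qmsyb

Answer: qmsyb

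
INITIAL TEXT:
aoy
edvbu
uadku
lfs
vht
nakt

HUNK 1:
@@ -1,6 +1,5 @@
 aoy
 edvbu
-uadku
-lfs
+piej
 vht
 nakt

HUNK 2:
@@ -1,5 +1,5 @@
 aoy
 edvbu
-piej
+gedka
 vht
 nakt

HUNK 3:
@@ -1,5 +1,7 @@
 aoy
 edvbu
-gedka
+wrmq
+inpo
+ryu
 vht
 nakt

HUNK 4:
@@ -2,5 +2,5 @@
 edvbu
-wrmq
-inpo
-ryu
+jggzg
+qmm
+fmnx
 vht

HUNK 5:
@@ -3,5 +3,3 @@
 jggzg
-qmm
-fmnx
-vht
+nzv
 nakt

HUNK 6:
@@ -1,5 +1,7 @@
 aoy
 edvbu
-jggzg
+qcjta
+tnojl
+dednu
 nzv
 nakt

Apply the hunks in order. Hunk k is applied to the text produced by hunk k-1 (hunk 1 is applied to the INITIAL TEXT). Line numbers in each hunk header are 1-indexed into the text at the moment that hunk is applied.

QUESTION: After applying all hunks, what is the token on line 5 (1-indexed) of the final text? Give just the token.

Answer: dednu

Derivation:
Hunk 1: at line 1 remove [uadku,lfs] add [piej] -> 5 lines: aoy edvbu piej vht nakt
Hunk 2: at line 1 remove [piej] add [gedka] -> 5 lines: aoy edvbu gedka vht nakt
Hunk 3: at line 1 remove [gedka] add [wrmq,inpo,ryu] -> 7 lines: aoy edvbu wrmq inpo ryu vht nakt
Hunk 4: at line 2 remove [wrmq,inpo,ryu] add [jggzg,qmm,fmnx] -> 7 lines: aoy edvbu jggzg qmm fmnx vht nakt
Hunk 5: at line 3 remove [qmm,fmnx,vht] add [nzv] -> 5 lines: aoy edvbu jggzg nzv nakt
Hunk 6: at line 1 remove [jggzg] add [qcjta,tnojl,dednu] -> 7 lines: aoy edvbu qcjta tnojl dednu nzv nakt
Final line 5: dednu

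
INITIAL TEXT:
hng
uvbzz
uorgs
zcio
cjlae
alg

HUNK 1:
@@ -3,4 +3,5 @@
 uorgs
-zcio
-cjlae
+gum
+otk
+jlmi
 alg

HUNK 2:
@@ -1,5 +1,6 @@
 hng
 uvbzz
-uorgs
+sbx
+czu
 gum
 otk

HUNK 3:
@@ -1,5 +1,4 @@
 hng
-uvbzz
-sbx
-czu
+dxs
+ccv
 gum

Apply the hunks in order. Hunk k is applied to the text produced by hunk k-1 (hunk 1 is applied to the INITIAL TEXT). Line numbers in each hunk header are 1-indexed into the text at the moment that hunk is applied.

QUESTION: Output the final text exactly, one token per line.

Hunk 1: at line 3 remove [zcio,cjlae] add [gum,otk,jlmi] -> 7 lines: hng uvbzz uorgs gum otk jlmi alg
Hunk 2: at line 1 remove [uorgs] add [sbx,czu] -> 8 lines: hng uvbzz sbx czu gum otk jlmi alg
Hunk 3: at line 1 remove [uvbzz,sbx,czu] add [dxs,ccv] -> 7 lines: hng dxs ccv gum otk jlmi alg

Answer: hng
dxs
ccv
gum
otk
jlmi
alg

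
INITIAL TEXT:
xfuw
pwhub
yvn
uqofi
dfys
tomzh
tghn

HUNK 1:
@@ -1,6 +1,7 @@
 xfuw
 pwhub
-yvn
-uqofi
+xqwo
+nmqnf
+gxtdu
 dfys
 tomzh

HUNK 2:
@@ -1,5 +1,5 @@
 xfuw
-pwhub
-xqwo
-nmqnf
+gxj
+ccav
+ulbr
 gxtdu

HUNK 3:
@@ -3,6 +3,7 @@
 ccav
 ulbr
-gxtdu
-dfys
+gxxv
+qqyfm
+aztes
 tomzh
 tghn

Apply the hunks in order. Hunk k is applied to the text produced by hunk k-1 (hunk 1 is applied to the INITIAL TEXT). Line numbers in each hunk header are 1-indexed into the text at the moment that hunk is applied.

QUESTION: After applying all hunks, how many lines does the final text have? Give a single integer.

Answer: 9

Derivation:
Hunk 1: at line 1 remove [yvn,uqofi] add [xqwo,nmqnf,gxtdu] -> 8 lines: xfuw pwhub xqwo nmqnf gxtdu dfys tomzh tghn
Hunk 2: at line 1 remove [pwhub,xqwo,nmqnf] add [gxj,ccav,ulbr] -> 8 lines: xfuw gxj ccav ulbr gxtdu dfys tomzh tghn
Hunk 3: at line 3 remove [gxtdu,dfys] add [gxxv,qqyfm,aztes] -> 9 lines: xfuw gxj ccav ulbr gxxv qqyfm aztes tomzh tghn
Final line count: 9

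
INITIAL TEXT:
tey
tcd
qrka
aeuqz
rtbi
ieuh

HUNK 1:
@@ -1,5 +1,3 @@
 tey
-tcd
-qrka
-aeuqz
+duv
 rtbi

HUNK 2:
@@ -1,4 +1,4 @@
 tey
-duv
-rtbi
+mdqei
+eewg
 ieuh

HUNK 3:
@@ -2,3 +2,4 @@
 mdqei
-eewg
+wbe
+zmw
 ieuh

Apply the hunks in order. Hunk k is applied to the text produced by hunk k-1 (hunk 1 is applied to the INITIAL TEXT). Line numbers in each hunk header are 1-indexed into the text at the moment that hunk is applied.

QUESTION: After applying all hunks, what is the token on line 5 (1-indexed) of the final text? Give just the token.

Answer: ieuh

Derivation:
Hunk 1: at line 1 remove [tcd,qrka,aeuqz] add [duv] -> 4 lines: tey duv rtbi ieuh
Hunk 2: at line 1 remove [duv,rtbi] add [mdqei,eewg] -> 4 lines: tey mdqei eewg ieuh
Hunk 3: at line 2 remove [eewg] add [wbe,zmw] -> 5 lines: tey mdqei wbe zmw ieuh
Final line 5: ieuh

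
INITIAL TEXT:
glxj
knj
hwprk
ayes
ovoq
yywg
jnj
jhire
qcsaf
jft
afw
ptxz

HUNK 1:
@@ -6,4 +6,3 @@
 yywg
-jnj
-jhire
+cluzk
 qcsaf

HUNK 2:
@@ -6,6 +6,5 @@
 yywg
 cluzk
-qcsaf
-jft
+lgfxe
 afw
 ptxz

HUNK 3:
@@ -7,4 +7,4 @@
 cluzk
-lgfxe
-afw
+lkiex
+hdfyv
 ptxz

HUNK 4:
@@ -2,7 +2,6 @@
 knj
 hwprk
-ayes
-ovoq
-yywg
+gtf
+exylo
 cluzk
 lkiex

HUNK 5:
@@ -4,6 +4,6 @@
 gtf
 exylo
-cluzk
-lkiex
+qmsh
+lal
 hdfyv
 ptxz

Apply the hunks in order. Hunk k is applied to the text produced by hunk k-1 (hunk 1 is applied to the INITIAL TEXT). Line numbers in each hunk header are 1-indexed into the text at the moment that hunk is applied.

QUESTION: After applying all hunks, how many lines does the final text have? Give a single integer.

Answer: 9

Derivation:
Hunk 1: at line 6 remove [jnj,jhire] add [cluzk] -> 11 lines: glxj knj hwprk ayes ovoq yywg cluzk qcsaf jft afw ptxz
Hunk 2: at line 6 remove [qcsaf,jft] add [lgfxe] -> 10 lines: glxj knj hwprk ayes ovoq yywg cluzk lgfxe afw ptxz
Hunk 3: at line 7 remove [lgfxe,afw] add [lkiex,hdfyv] -> 10 lines: glxj knj hwprk ayes ovoq yywg cluzk lkiex hdfyv ptxz
Hunk 4: at line 2 remove [ayes,ovoq,yywg] add [gtf,exylo] -> 9 lines: glxj knj hwprk gtf exylo cluzk lkiex hdfyv ptxz
Hunk 5: at line 4 remove [cluzk,lkiex] add [qmsh,lal] -> 9 lines: glxj knj hwprk gtf exylo qmsh lal hdfyv ptxz
Final line count: 9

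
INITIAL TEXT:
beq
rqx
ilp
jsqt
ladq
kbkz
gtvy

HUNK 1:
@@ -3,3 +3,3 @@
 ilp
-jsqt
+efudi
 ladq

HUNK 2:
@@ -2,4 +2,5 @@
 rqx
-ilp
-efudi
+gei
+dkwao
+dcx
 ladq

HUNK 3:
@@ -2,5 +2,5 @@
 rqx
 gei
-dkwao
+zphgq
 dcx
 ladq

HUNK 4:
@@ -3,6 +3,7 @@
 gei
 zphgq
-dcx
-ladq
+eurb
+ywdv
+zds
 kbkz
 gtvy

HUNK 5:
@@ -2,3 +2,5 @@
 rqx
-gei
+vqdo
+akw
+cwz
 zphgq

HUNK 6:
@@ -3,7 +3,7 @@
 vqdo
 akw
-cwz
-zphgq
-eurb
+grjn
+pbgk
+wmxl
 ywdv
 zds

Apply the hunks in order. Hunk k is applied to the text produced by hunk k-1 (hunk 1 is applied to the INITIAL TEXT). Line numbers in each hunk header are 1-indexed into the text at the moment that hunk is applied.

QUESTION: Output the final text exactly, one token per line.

Hunk 1: at line 3 remove [jsqt] add [efudi] -> 7 lines: beq rqx ilp efudi ladq kbkz gtvy
Hunk 2: at line 2 remove [ilp,efudi] add [gei,dkwao,dcx] -> 8 lines: beq rqx gei dkwao dcx ladq kbkz gtvy
Hunk 3: at line 2 remove [dkwao] add [zphgq] -> 8 lines: beq rqx gei zphgq dcx ladq kbkz gtvy
Hunk 4: at line 3 remove [dcx,ladq] add [eurb,ywdv,zds] -> 9 lines: beq rqx gei zphgq eurb ywdv zds kbkz gtvy
Hunk 5: at line 2 remove [gei] add [vqdo,akw,cwz] -> 11 lines: beq rqx vqdo akw cwz zphgq eurb ywdv zds kbkz gtvy
Hunk 6: at line 3 remove [cwz,zphgq,eurb] add [grjn,pbgk,wmxl] -> 11 lines: beq rqx vqdo akw grjn pbgk wmxl ywdv zds kbkz gtvy

Answer: beq
rqx
vqdo
akw
grjn
pbgk
wmxl
ywdv
zds
kbkz
gtvy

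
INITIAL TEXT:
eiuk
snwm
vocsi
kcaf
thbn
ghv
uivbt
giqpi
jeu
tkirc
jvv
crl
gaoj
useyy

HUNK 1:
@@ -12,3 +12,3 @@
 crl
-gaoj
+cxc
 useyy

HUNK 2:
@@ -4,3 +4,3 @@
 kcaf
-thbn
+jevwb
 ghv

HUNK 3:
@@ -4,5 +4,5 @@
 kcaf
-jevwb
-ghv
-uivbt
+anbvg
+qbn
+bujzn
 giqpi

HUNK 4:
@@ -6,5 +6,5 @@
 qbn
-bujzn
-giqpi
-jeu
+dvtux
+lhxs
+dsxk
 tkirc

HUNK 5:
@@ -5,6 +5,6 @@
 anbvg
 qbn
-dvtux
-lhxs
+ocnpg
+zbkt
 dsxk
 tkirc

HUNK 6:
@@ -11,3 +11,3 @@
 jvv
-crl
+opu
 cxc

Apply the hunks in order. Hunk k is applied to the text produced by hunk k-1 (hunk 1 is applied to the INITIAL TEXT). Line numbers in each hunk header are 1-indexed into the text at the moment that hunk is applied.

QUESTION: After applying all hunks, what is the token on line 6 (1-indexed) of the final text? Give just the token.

Hunk 1: at line 12 remove [gaoj] add [cxc] -> 14 lines: eiuk snwm vocsi kcaf thbn ghv uivbt giqpi jeu tkirc jvv crl cxc useyy
Hunk 2: at line 4 remove [thbn] add [jevwb] -> 14 lines: eiuk snwm vocsi kcaf jevwb ghv uivbt giqpi jeu tkirc jvv crl cxc useyy
Hunk 3: at line 4 remove [jevwb,ghv,uivbt] add [anbvg,qbn,bujzn] -> 14 lines: eiuk snwm vocsi kcaf anbvg qbn bujzn giqpi jeu tkirc jvv crl cxc useyy
Hunk 4: at line 6 remove [bujzn,giqpi,jeu] add [dvtux,lhxs,dsxk] -> 14 lines: eiuk snwm vocsi kcaf anbvg qbn dvtux lhxs dsxk tkirc jvv crl cxc useyy
Hunk 5: at line 5 remove [dvtux,lhxs] add [ocnpg,zbkt] -> 14 lines: eiuk snwm vocsi kcaf anbvg qbn ocnpg zbkt dsxk tkirc jvv crl cxc useyy
Hunk 6: at line 11 remove [crl] add [opu] -> 14 lines: eiuk snwm vocsi kcaf anbvg qbn ocnpg zbkt dsxk tkirc jvv opu cxc useyy
Final line 6: qbn

Answer: qbn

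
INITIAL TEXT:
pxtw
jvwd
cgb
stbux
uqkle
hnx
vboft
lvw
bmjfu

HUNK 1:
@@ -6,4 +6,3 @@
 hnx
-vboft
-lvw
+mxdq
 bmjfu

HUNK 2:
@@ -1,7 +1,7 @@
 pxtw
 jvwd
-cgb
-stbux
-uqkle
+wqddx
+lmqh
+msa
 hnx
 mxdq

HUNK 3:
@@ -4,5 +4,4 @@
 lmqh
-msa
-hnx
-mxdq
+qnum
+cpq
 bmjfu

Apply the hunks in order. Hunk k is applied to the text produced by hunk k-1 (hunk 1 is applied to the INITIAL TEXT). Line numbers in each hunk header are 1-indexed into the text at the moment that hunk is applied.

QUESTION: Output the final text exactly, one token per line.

Answer: pxtw
jvwd
wqddx
lmqh
qnum
cpq
bmjfu

Derivation:
Hunk 1: at line 6 remove [vboft,lvw] add [mxdq] -> 8 lines: pxtw jvwd cgb stbux uqkle hnx mxdq bmjfu
Hunk 2: at line 1 remove [cgb,stbux,uqkle] add [wqddx,lmqh,msa] -> 8 lines: pxtw jvwd wqddx lmqh msa hnx mxdq bmjfu
Hunk 3: at line 4 remove [msa,hnx,mxdq] add [qnum,cpq] -> 7 lines: pxtw jvwd wqddx lmqh qnum cpq bmjfu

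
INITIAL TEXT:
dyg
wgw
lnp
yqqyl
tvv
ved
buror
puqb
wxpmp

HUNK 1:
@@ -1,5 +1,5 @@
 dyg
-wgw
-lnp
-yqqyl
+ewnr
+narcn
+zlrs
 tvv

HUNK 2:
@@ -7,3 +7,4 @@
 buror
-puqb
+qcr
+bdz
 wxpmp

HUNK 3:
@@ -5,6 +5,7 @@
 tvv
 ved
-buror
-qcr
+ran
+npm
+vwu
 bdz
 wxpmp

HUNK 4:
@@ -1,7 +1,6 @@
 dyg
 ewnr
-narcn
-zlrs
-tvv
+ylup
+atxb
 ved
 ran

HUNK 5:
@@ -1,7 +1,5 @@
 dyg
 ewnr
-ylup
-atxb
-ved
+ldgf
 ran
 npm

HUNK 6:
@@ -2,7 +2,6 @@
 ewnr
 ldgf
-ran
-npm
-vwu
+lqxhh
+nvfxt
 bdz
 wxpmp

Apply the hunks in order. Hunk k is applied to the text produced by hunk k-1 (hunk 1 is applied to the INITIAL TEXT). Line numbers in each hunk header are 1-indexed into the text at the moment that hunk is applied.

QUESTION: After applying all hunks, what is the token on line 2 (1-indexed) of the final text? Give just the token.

Hunk 1: at line 1 remove [wgw,lnp,yqqyl] add [ewnr,narcn,zlrs] -> 9 lines: dyg ewnr narcn zlrs tvv ved buror puqb wxpmp
Hunk 2: at line 7 remove [puqb] add [qcr,bdz] -> 10 lines: dyg ewnr narcn zlrs tvv ved buror qcr bdz wxpmp
Hunk 3: at line 5 remove [buror,qcr] add [ran,npm,vwu] -> 11 lines: dyg ewnr narcn zlrs tvv ved ran npm vwu bdz wxpmp
Hunk 4: at line 1 remove [narcn,zlrs,tvv] add [ylup,atxb] -> 10 lines: dyg ewnr ylup atxb ved ran npm vwu bdz wxpmp
Hunk 5: at line 1 remove [ylup,atxb,ved] add [ldgf] -> 8 lines: dyg ewnr ldgf ran npm vwu bdz wxpmp
Hunk 6: at line 2 remove [ran,npm,vwu] add [lqxhh,nvfxt] -> 7 lines: dyg ewnr ldgf lqxhh nvfxt bdz wxpmp
Final line 2: ewnr

Answer: ewnr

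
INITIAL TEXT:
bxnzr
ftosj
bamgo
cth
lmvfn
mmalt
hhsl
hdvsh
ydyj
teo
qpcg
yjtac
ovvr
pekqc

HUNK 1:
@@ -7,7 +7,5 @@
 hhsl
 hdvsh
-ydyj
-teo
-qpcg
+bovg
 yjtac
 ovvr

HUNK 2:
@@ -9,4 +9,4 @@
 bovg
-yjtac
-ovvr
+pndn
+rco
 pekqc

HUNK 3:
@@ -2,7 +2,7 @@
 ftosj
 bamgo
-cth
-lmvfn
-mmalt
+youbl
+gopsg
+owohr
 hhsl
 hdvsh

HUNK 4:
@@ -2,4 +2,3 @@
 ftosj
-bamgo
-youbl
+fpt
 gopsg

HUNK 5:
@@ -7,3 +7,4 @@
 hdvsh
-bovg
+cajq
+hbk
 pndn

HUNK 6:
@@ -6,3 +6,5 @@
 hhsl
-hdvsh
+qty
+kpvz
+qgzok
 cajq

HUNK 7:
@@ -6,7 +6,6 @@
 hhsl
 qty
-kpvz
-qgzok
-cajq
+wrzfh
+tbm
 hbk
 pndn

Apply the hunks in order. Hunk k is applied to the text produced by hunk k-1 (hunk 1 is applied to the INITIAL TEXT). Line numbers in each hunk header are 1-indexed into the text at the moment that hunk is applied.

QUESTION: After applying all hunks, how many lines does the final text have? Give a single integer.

Hunk 1: at line 7 remove [ydyj,teo,qpcg] add [bovg] -> 12 lines: bxnzr ftosj bamgo cth lmvfn mmalt hhsl hdvsh bovg yjtac ovvr pekqc
Hunk 2: at line 9 remove [yjtac,ovvr] add [pndn,rco] -> 12 lines: bxnzr ftosj bamgo cth lmvfn mmalt hhsl hdvsh bovg pndn rco pekqc
Hunk 3: at line 2 remove [cth,lmvfn,mmalt] add [youbl,gopsg,owohr] -> 12 lines: bxnzr ftosj bamgo youbl gopsg owohr hhsl hdvsh bovg pndn rco pekqc
Hunk 4: at line 2 remove [bamgo,youbl] add [fpt] -> 11 lines: bxnzr ftosj fpt gopsg owohr hhsl hdvsh bovg pndn rco pekqc
Hunk 5: at line 7 remove [bovg] add [cajq,hbk] -> 12 lines: bxnzr ftosj fpt gopsg owohr hhsl hdvsh cajq hbk pndn rco pekqc
Hunk 6: at line 6 remove [hdvsh] add [qty,kpvz,qgzok] -> 14 lines: bxnzr ftosj fpt gopsg owohr hhsl qty kpvz qgzok cajq hbk pndn rco pekqc
Hunk 7: at line 6 remove [kpvz,qgzok,cajq] add [wrzfh,tbm] -> 13 lines: bxnzr ftosj fpt gopsg owohr hhsl qty wrzfh tbm hbk pndn rco pekqc
Final line count: 13

Answer: 13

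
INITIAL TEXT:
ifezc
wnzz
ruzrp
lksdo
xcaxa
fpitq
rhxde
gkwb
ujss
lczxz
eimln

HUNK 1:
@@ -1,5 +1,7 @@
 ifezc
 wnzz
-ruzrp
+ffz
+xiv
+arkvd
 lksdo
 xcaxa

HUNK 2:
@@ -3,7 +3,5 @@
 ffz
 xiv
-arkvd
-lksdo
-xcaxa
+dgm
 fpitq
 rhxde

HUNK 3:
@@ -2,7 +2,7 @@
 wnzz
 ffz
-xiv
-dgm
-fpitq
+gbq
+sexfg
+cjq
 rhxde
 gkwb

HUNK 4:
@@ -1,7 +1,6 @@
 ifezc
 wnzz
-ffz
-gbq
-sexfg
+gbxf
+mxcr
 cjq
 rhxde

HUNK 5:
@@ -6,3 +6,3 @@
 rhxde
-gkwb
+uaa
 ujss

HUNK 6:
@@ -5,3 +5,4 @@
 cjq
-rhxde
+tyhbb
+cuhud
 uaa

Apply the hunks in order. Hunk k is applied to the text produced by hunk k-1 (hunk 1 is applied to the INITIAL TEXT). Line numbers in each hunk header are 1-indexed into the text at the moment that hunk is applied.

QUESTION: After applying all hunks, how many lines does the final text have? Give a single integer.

Hunk 1: at line 1 remove [ruzrp] add [ffz,xiv,arkvd] -> 13 lines: ifezc wnzz ffz xiv arkvd lksdo xcaxa fpitq rhxde gkwb ujss lczxz eimln
Hunk 2: at line 3 remove [arkvd,lksdo,xcaxa] add [dgm] -> 11 lines: ifezc wnzz ffz xiv dgm fpitq rhxde gkwb ujss lczxz eimln
Hunk 3: at line 2 remove [xiv,dgm,fpitq] add [gbq,sexfg,cjq] -> 11 lines: ifezc wnzz ffz gbq sexfg cjq rhxde gkwb ujss lczxz eimln
Hunk 4: at line 1 remove [ffz,gbq,sexfg] add [gbxf,mxcr] -> 10 lines: ifezc wnzz gbxf mxcr cjq rhxde gkwb ujss lczxz eimln
Hunk 5: at line 6 remove [gkwb] add [uaa] -> 10 lines: ifezc wnzz gbxf mxcr cjq rhxde uaa ujss lczxz eimln
Hunk 6: at line 5 remove [rhxde] add [tyhbb,cuhud] -> 11 lines: ifezc wnzz gbxf mxcr cjq tyhbb cuhud uaa ujss lczxz eimln
Final line count: 11

Answer: 11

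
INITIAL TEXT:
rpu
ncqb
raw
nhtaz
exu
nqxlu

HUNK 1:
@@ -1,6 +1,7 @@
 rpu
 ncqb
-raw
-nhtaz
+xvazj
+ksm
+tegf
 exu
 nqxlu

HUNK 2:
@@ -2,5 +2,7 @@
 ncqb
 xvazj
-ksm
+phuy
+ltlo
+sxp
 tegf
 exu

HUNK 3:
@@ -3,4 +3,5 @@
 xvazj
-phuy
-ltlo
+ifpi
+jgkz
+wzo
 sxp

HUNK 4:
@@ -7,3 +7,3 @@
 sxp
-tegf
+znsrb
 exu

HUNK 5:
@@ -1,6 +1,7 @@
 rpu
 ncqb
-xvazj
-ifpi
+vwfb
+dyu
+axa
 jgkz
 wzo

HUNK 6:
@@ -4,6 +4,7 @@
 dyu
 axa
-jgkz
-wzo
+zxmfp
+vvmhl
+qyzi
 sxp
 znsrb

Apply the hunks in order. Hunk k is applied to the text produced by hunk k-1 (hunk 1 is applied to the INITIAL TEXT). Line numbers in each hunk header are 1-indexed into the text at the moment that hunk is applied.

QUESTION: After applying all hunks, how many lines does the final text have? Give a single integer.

Hunk 1: at line 1 remove [raw,nhtaz] add [xvazj,ksm,tegf] -> 7 lines: rpu ncqb xvazj ksm tegf exu nqxlu
Hunk 2: at line 2 remove [ksm] add [phuy,ltlo,sxp] -> 9 lines: rpu ncqb xvazj phuy ltlo sxp tegf exu nqxlu
Hunk 3: at line 3 remove [phuy,ltlo] add [ifpi,jgkz,wzo] -> 10 lines: rpu ncqb xvazj ifpi jgkz wzo sxp tegf exu nqxlu
Hunk 4: at line 7 remove [tegf] add [znsrb] -> 10 lines: rpu ncqb xvazj ifpi jgkz wzo sxp znsrb exu nqxlu
Hunk 5: at line 1 remove [xvazj,ifpi] add [vwfb,dyu,axa] -> 11 lines: rpu ncqb vwfb dyu axa jgkz wzo sxp znsrb exu nqxlu
Hunk 6: at line 4 remove [jgkz,wzo] add [zxmfp,vvmhl,qyzi] -> 12 lines: rpu ncqb vwfb dyu axa zxmfp vvmhl qyzi sxp znsrb exu nqxlu
Final line count: 12

Answer: 12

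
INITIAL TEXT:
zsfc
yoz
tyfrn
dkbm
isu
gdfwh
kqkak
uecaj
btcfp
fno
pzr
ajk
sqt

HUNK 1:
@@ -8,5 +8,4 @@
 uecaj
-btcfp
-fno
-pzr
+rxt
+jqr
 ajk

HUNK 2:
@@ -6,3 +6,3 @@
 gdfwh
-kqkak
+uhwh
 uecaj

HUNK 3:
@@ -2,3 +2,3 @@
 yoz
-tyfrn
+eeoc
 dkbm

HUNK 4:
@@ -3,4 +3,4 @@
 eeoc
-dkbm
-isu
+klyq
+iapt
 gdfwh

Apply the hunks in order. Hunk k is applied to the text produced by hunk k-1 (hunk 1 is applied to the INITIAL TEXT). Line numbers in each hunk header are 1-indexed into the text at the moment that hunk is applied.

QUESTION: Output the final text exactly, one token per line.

Hunk 1: at line 8 remove [btcfp,fno,pzr] add [rxt,jqr] -> 12 lines: zsfc yoz tyfrn dkbm isu gdfwh kqkak uecaj rxt jqr ajk sqt
Hunk 2: at line 6 remove [kqkak] add [uhwh] -> 12 lines: zsfc yoz tyfrn dkbm isu gdfwh uhwh uecaj rxt jqr ajk sqt
Hunk 3: at line 2 remove [tyfrn] add [eeoc] -> 12 lines: zsfc yoz eeoc dkbm isu gdfwh uhwh uecaj rxt jqr ajk sqt
Hunk 4: at line 3 remove [dkbm,isu] add [klyq,iapt] -> 12 lines: zsfc yoz eeoc klyq iapt gdfwh uhwh uecaj rxt jqr ajk sqt

Answer: zsfc
yoz
eeoc
klyq
iapt
gdfwh
uhwh
uecaj
rxt
jqr
ajk
sqt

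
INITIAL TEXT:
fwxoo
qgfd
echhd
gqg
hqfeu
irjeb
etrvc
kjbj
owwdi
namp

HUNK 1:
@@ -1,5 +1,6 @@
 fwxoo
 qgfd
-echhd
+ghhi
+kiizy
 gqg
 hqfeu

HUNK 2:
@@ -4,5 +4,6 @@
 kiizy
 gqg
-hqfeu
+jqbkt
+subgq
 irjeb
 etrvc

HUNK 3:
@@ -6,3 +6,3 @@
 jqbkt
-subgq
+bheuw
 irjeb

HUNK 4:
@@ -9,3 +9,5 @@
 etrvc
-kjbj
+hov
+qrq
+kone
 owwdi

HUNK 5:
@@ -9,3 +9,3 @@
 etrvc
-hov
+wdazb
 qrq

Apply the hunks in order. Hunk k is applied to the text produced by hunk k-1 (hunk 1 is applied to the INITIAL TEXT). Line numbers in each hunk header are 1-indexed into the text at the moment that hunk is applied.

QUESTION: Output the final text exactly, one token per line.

Hunk 1: at line 1 remove [echhd] add [ghhi,kiizy] -> 11 lines: fwxoo qgfd ghhi kiizy gqg hqfeu irjeb etrvc kjbj owwdi namp
Hunk 2: at line 4 remove [hqfeu] add [jqbkt,subgq] -> 12 lines: fwxoo qgfd ghhi kiizy gqg jqbkt subgq irjeb etrvc kjbj owwdi namp
Hunk 3: at line 6 remove [subgq] add [bheuw] -> 12 lines: fwxoo qgfd ghhi kiizy gqg jqbkt bheuw irjeb etrvc kjbj owwdi namp
Hunk 4: at line 9 remove [kjbj] add [hov,qrq,kone] -> 14 lines: fwxoo qgfd ghhi kiizy gqg jqbkt bheuw irjeb etrvc hov qrq kone owwdi namp
Hunk 5: at line 9 remove [hov] add [wdazb] -> 14 lines: fwxoo qgfd ghhi kiizy gqg jqbkt bheuw irjeb etrvc wdazb qrq kone owwdi namp

Answer: fwxoo
qgfd
ghhi
kiizy
gqg
jqbkt
bheuw
irjeb
etrvc
wdazb
qrq
kone
owwdi
namp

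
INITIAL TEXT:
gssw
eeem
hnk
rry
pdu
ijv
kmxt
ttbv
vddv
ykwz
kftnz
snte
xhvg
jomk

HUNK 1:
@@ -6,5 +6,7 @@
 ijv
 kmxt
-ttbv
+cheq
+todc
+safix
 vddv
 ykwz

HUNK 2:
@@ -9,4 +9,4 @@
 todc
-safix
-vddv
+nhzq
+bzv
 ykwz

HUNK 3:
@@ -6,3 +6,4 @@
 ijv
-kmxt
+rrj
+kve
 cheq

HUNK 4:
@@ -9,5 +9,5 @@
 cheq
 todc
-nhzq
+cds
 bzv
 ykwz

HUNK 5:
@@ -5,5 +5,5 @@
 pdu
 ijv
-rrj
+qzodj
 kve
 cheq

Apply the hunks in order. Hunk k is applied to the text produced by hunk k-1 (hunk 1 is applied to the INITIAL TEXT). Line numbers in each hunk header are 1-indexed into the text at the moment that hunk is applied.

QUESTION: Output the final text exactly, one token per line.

Hunk 1: at line 6 remove [ttbv] add [cheq,todc,safix] -> 16 lines: gssw eeem hnk rry pdu ijv kmxt cheq todc safix vddv ykwz kftnz snte xhvg jomk
Hunk 2: at line 9 remove [safix,vddv] add [nhzq,bzv] -> 16 lines: gssw eeem hnk rry pdu ijv kmxt cheq todc nhzq bzv ykwz kftnz snte xhvg jomk
Hunk 3: at line 6 remove [kmxt] add [rrj,kve] -> 17 lines: gssw eeem hnk rry pdu ijv rrj kve cheq todc nhzq bzv ykwz kftnz snte xhvg jomk
Hunk 4: at line 9 remove [nhzq] add [cds] -> 17 lines: gssw eeem hnk rry pdu ijv rrj kve cheq todc cds bzv ykwz kftnz snte xhvg jomk
Hunk 5: at line 5 remove [rrj] add [qzodj] -> 17 lines: gssw eeem hnk rry pdu ijv qzodj kve cheq todc cds bzv ykwz kftnz snte xhvg jomk

Answer: gssw
eeem
hnk
rry
pdu
ijv
qzodj
kve
cheq
todc
cds
bzv
ykwz
kftnz
snte
xhvg
jomk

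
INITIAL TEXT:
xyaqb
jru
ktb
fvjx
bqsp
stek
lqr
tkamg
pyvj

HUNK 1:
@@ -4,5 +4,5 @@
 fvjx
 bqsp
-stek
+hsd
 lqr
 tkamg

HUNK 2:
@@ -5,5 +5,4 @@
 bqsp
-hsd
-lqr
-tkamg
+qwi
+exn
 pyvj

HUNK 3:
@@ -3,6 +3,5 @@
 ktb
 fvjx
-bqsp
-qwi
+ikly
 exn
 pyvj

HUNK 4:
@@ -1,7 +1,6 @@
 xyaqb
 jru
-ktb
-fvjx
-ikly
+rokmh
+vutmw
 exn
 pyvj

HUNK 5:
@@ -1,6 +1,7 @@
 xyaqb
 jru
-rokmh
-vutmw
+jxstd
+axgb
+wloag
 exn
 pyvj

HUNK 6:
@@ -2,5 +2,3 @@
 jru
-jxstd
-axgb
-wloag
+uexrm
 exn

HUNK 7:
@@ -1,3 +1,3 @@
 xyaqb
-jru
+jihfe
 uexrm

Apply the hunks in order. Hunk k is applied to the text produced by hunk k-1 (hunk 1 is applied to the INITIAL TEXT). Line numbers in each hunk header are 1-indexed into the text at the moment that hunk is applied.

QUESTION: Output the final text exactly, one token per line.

Answer: xyaqb
jihfe
uexrm
exn
pyvj

Derivation:
Hunk 1: at line 4 remove [stek] add [hsd] -> 9 lines: xyaqb jru ktb fvjx bqsp hsd lqr tkamg pyvj
Hunk 2: at line 5 remove [hsd,lqr,tkamg] add [qwi,exn] -> 8 lines: xyaqb jru ktb fvjx bqsp qwi exn pyvj
Hunk 3: at line 3 remove [bqsp,qwi] add [ikly] -> 7 lines: xyaqb jru ktb fvjx ikly exn pyvj
Hunk 4: at line 1 remove [ktb,fvjx,ikly] add [rokmh,vutmw] -> 6 lines: xyaqb jru rokmh vutmw exn pyvj
Hunk 5: at line 1 remove [rokmh,vutmw] add [jxstd,axgb,wloag] -> 7 lines: xyaqb jru jxstd axgb wloag exn pyvj
Hunk 6: at line 2 remove [jxstd,axgb,wloag] add [uexrm] -> 5 lines: xyaqb jru uexrm exn pyvj
Hunk 7: at line 1 remove [jru] add [jihfe] -> 5 lines: xyaqb jihfe uexrm exn pyvj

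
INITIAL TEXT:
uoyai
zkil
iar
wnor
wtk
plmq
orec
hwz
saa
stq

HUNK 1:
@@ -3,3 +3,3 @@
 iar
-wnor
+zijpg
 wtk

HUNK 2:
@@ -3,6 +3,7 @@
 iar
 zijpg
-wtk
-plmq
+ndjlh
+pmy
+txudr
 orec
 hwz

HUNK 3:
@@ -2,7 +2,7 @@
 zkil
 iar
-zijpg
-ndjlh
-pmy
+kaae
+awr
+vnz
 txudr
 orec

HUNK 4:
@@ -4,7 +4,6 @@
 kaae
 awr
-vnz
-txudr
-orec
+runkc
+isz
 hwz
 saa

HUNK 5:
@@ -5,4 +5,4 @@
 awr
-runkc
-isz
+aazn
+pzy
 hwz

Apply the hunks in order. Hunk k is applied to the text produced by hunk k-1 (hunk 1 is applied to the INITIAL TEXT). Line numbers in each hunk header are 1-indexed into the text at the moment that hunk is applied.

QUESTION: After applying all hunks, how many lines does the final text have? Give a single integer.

Hunk 1: at line 3 remove [wnor] add [zijpg] -> 10 lines: uoyai zkil iar zijpg wtk plmq orec hwz saa stq
Hunk 2: at line 3 remove [wtk,plmq] add [ndjlh,pmy,txudr] -> 11 lines: uoyai zkil iar zijpg ndjlh pmy txudr orec hwz saa stq
Hunk 3: at line 2 remove [zijpg,ndjlh,pmy] add [kaae,awr,vnz] -> 11 lines: uoyai zkil iar kaae awr vnz txudr orec hwz saa stq
Hunk 4: at line 4 remove [vnz,txudr,orec] add [runkc,isz] -> 10 lines: uoyai zkil iar kaae awr runkc isz hwz saa stq
Hunk 5: at line 5 remove [runkc,isz] add [aazn,pzy] -> 10 lines: uoyai zkil iar kaae awr aazn pzy hwz saa stq
Final line count: 10

Answer: 10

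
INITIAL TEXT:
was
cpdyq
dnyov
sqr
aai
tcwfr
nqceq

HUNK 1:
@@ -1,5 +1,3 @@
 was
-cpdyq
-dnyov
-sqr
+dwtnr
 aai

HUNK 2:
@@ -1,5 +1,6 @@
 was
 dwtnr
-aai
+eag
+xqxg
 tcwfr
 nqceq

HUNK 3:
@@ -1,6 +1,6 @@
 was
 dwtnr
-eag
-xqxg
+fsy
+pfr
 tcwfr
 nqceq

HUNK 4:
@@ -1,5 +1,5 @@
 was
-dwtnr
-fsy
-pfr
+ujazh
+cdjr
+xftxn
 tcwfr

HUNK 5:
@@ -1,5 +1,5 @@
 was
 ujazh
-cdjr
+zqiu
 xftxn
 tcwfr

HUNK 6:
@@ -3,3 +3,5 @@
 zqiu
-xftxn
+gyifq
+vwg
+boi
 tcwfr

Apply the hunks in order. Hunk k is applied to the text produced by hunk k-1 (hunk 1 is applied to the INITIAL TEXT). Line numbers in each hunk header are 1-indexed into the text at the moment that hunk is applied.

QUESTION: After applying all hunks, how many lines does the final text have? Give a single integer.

Hunk 1: at line 1 remove [cpdyq,dnyov,sqr] add [dwtnr] -> 5 lines: was dwtnr aai tcwfr nqceq
Hunk 2: at line 1 remove [aai] add [eag,xqxg] -> 6 lines: was dwtnr eag xqxg tcwfr nqceq
Hunk 3: at line 1 remove [eag,xqxg] add [fsy,pfr] -> 6 lines: was dwtnr fsy pfr tcwfr nqceq
Hunk 4: at line 1 remove [dwtnr,fsy,pfr] add [ujazh,cdjr,xftxn] -> 6 lines: was ujazh cdjr xftxn tcwfr nqceq
Hunk 5: at line 1 remove [cdjr] add [zqiu] -> 6 lines: was ujazh zqiu xftxn tcwfr nqceq
Hunk 6: at line 3 remove [xftxn] add [gyifq,vwg,boi] -> 8 lines: was ujazh zqiu gyifq vwg boi tcwfr nqceq
Final line count: 8

Answer: 8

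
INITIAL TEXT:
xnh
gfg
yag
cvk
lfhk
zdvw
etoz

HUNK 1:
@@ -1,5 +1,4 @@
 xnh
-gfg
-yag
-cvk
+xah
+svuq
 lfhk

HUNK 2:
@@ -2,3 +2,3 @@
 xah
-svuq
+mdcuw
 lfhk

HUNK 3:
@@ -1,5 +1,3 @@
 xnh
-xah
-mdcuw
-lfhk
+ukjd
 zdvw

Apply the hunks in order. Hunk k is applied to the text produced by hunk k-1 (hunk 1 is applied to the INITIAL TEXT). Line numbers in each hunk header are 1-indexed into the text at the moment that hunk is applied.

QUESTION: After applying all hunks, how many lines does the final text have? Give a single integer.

Answer: 4

Derivation:
Hunk 1: at line 1 remove [gfg,yag,cvk] add [xah,svuq] -> 6 lines: xnh xah svuq lfhk zdvw etoz
Hunk 2: at line 2 remove [svuq] add [mdcuw] -> 6 lines: xnh xah mdcuw lfhk zdvw etoz
Hunk 3: at line 1 remove [xah,mdcuw,lfhk] add [ukjd] -> 4 lines: xnh ukjd zdvw etoz
Final line count: 4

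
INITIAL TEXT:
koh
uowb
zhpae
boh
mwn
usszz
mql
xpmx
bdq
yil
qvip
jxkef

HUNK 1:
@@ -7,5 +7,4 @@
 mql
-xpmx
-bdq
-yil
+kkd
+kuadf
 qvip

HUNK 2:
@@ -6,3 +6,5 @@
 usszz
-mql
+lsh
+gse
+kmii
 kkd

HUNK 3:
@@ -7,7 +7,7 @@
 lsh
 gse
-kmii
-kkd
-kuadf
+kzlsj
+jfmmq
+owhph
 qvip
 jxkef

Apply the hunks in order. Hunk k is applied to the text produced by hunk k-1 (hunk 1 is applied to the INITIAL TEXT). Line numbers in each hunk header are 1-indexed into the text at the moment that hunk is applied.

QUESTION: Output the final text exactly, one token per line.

Answer: koh
uowb
zhpae
boh
mwn
usszz
lsh
gse
kzlsj
jfmmq
owhph
qvip
jxkef

Derivation:
Hunk 1: at line 7 remove [xpmx,bdq,yil] add [kkd,kuadf] -> 11 lines: koh uowb zhpae boh mwn usszz mql kkd kuadf qvip jxkef
Hunk 2: at line 6 remove [mql] add [lsh,gse,kmii] -> 13 lines: koh uowb zhpae boh mwn usszz lsh gse kmii kkd kuadf qvip jxkef
Hunk 3: at line 7 remove [kmii,kkd,kuadf] add [kzlsj,jfmmq,owhph] -> 13 lines: koh uowb zhpae boh mwn usszz lsh gse kzlsj jfmmq owhph qvip jxkef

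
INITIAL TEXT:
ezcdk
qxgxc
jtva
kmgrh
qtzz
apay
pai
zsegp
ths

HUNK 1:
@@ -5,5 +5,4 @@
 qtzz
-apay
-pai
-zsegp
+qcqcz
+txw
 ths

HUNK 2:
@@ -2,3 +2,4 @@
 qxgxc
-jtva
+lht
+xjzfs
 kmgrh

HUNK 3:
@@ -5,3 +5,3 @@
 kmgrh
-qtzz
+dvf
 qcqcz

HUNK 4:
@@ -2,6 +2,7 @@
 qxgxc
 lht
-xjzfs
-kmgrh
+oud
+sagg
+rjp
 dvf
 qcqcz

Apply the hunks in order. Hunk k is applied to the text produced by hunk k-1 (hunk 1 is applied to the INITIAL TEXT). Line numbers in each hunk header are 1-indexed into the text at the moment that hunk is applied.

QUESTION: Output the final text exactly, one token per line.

Answer: ezcdk
qxgxc
lht
oud
sagg
rjp
dvf
qcqcz
txw
ths

Derivation:
Hunk 1: at line 5 remove [apay,pai,zsegp] add [qcqcz,txw] -> 8 lines: ezcdk qxgxc jtva kmgrh qtzz qcqcz txw ths
Hunk 2: at line 2 remove [jtva] add [lht,xjzfs] -> 9 lines: ezcdk qxgxc lht xjzfs kmgrh qtzz qcqcz txw ths
Hunk 3: at line 5 remove [qtzz] add [dvf] -> 9 lines: ezcdk qxgxc lht xjzfs kmgrh dvf qcqcz txw ths
Hunk 4: at line 2 remove [xjzfs,kmgrh] add [oud,sagg,rjp] -> 10 lines: ezcdk qxgxc lht oud sagg rjp dvf qcqcz txw ths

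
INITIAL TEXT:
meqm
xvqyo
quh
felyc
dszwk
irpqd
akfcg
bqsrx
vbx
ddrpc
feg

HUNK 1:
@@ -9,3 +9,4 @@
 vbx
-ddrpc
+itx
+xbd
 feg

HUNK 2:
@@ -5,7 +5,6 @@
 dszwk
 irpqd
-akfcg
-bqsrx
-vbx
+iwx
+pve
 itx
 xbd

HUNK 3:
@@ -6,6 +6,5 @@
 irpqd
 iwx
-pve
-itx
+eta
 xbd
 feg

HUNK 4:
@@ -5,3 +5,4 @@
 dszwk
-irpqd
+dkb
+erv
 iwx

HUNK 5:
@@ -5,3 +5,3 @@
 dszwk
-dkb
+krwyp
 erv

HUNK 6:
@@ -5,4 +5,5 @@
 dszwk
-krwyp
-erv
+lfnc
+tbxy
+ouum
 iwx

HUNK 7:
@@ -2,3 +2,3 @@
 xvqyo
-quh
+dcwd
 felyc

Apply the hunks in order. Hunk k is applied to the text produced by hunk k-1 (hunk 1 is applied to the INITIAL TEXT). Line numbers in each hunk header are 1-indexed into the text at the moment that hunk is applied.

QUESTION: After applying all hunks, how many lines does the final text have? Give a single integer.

Answer: 12

Derivation:
Hunk 1: at line 9 remove [ddrpc] add [itx,xbd] -> 12 lines: meqm xvqyo quh felyc dszwk irpqd akfcg bqsrx vbx itx xbd feg
Hunk 2: at line 5 remove [akfcg,bqsrx,vbx] add [iwx,pve] -> 11 lines: meqm xvqyo quh felyc dszwk irpqd iwx pve itx xbd feg
Hunk 3: at line 6 remove [pve,itx] add [eta] -> 10 lines: meqm xvqyo quh felyc dszwk irpqd iwx eta xbd feg
Hunk 4: at line 5 remove [irpqd] add [dkb,erv] -> 11 lines: meqm xvqyo quh felyc dszwk dkb erv iwx eta xbd feg
Hunk 5: at line 5 remove [dkb] add [krwyp] -> 11 lines: meqm xvqyo quh felyc dszwk krwyp erv iwx eta xbd feg
Hunk 6: at line 5 remove [krwyp,erv] add [lfnc,tbxy,ouum] -> 12 lines: meqm xvqyo quh felyc dszwk lfnc tbxy ouum iwx eta xbd feg
Hunk 7: at line 2 remove [quh] add [dcwd] -> 12 lines: meqm xvqyo dcwd felyc dszwk lfnc tbxy ouum iwx eta xbd feg
Final line count: 12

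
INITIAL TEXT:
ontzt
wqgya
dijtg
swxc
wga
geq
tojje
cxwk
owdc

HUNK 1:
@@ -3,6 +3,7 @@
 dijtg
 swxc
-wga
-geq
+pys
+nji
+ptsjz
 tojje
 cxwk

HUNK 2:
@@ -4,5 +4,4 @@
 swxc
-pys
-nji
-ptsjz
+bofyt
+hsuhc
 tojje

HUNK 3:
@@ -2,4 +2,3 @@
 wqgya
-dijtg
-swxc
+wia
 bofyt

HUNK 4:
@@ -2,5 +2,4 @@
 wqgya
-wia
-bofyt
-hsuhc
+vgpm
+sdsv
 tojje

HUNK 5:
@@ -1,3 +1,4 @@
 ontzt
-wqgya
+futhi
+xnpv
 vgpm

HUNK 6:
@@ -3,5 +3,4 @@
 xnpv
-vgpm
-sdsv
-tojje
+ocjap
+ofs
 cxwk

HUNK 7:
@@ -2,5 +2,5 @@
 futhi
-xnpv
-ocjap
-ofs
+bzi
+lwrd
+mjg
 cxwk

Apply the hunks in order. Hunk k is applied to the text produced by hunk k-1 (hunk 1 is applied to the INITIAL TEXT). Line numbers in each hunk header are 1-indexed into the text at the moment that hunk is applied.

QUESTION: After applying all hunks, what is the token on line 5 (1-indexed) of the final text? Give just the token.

Hunk 1: at line 3 remove [wga,geq] add [pys,nji,ptsjz] -> 10 lines: ontzt wqgya dijtg swxc pys nji ptsjz tojje cxwk owdc
Hunk 2: at line 4 remove [pys,nji,ptsjz] add [bofyt,hsuhc] -> 9 lines: ontzt wqgya dijtg swxc bofyt hsuhc tojje cxwk owdc
Hunk 3: at line 2 remove [dijtg,swxc] add [wia] -> 8 lines: ontzt wqgya wia bofyt hsuhc tojje cxwk owdc
Hunk 4: at line 2 remove [wia,bofyt,hsuhc] add [vgpm,sdsv] -> 7 lines: ontzt wqgya vgpm sdsv tojje cxwk owdc
Hunk 5: at line 1 remove [wqgya] add [futhi,xnpv] -> 8 lines: ontzt futhi xnpv vgpm sdsv tojje cxwk owdc
Hunk 6: at line 3 remove [vgpm,sdsv,tojje] add [ocjap,ofs] -> 7 lines: ontzt futhi xnpv ocjap ofs cxwk owdc
Hunk 7: at line 2 remove [xnpv,ocjap,ofs] add [bzi,lwrd,mjg] -> 7 lines: ontzt futhi bzi lwrd mjg cxwk owdc
Final line 5: mjg

Answer: mjg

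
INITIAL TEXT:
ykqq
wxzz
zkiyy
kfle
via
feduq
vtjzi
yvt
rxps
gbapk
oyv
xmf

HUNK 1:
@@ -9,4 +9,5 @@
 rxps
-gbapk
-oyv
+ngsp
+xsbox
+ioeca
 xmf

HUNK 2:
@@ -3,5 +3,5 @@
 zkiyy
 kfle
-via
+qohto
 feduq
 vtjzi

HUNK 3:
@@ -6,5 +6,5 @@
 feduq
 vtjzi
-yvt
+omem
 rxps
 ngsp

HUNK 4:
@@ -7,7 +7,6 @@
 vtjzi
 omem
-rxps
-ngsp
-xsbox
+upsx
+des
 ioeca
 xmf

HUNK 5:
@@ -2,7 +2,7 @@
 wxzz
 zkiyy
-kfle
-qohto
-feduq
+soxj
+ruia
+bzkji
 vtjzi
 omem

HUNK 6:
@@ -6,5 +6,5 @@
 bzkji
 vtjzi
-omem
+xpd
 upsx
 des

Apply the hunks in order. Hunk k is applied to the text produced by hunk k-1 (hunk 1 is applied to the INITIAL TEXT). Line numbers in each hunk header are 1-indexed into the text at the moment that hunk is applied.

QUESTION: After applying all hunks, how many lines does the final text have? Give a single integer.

Hunk 1: at line 9 remove [gbapk,oyv] add [ngsp,xsbox,ioeca] -> 13 lines: ykqq wxzz zkiyy kfle via feduq vtjzi yvt rxps ngsp xsbox ioeca xmf
Hunk 2: at line 3 remove [via] add [qohto] -> 13 lines: ykqq wxzz zkiyy kfle qohto feduq vtjzi yvt rxps ngsp xsbox ioeca xmf
Hunk 3: at line 6 remove [yvt] add [omem] -> 13 lines: ykqq wxzz zkiyy kfle qohto feduq vtjzi omem rxps ngsp xsbox ioeca xmf
Hunk 4: at line 7 remove [rxps,ngsp,xsbox] add [upsx,des] -> 12 lines: ykqq wxzz zkiyy kfle qohto feduq vtjzi omem upsx des ioeca xmf
Hunk 5: at line 2 remove [kfle,qohto,feduq] add [soxj,ruia,bzkji] -> 12 lines: ykqq wxzz zkiyy soxj ruia bzkji vtjzi omem upsx des ioeca xmf
Hunk 6: at line 6 remove [omem] add [xpd] -> 12 lines: ykqq wxzz zkiyy soxj ruia bzkji vtjzi xpd upsx des ioeca xmf
Final line count: 12

Answer: 12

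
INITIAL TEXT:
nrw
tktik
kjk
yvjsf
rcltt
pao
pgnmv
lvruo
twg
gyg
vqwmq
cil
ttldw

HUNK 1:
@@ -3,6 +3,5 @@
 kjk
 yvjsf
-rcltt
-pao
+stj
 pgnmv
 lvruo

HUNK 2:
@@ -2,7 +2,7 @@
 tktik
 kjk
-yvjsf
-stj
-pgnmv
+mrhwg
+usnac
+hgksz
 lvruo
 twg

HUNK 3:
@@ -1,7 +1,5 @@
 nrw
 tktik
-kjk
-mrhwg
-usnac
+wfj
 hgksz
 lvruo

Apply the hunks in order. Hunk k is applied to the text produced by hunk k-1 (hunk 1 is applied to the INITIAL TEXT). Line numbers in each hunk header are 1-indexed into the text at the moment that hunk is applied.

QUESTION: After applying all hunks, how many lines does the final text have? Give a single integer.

Answer: 10

Derivation:
Hunk 1: at line 3 remove [rcltt,pao] add [stj] -> 12 lines: nrw tktik kjk yvjsf stj pgnmv lvruo twg gyg vqwmq cil ttldw
Hunk 2: at line 2 remove [yvjsf,stj,pgnmv] add [mrhwg,usnac,hgksz] -> 12 lines: nrw tktik kjk mrhwg usnac hgksz lvruo twg gyg vqwmq cil ttldw
Hunk 3: at line 1 remove [kjk,mrhwg,usnac] add [wfj] -> 10 lines: nrw tktik wfj hgksz lvruo twg gyg vqwmq cil ttldw
Final line count: 10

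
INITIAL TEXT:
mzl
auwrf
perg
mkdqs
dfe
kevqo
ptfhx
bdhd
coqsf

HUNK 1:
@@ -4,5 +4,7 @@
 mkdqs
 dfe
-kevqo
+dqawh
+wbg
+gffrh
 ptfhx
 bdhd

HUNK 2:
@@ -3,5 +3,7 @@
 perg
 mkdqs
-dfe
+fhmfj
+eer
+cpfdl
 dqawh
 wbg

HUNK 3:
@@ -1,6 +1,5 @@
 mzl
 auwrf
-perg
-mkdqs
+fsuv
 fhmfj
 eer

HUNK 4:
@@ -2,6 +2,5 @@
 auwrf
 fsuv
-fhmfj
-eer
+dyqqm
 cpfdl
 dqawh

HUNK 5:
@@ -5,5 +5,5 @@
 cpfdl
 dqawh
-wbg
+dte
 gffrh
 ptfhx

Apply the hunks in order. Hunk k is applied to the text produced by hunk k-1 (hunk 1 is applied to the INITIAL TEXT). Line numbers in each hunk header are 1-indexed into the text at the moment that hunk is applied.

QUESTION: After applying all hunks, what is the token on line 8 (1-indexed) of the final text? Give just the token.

Answer: gffrh

Derivation:
Hunk 1: at line 4 remove [kevqo] add [dqawh,wbg,gffrh] -> 11 lines: mzl auwrf perg mkdqs dfe dqawh wbg gffrh ptfhx bdhd coqsf
Hunk 2: at line 3 remove [dfe] add [fhmfj,eer,cpfdl] -> 13 lines: mzl auwrf perg mkdqs fhmfj eer cpfdl dqawh wbg gffrh ptfhx bdhd coqsf
Hunk 3: at line 1 remove [perg,mkdqs] add [fsuv] -> 12 lines: mzl auwrf fsuv fhmfj eer cpfdl dqawh wbg gffrh ptfhx bdhd coqsf
Hunk 4: at line 2 remove [fhmfj,eer] add [dyqqm] -> 11 lines: mzl auwrf fsuv dyqqm cpfdl dqawh wbg gffrh ptfhx bdhd coqsf
Hunk 5: at line 5 remove [wbg] add [dte] -> 11 lines: mzl auwrf fsuv dyqqm cpfdl dqawh dte gffrh ptfhx bdhd coqsf
Final line 8: gffrh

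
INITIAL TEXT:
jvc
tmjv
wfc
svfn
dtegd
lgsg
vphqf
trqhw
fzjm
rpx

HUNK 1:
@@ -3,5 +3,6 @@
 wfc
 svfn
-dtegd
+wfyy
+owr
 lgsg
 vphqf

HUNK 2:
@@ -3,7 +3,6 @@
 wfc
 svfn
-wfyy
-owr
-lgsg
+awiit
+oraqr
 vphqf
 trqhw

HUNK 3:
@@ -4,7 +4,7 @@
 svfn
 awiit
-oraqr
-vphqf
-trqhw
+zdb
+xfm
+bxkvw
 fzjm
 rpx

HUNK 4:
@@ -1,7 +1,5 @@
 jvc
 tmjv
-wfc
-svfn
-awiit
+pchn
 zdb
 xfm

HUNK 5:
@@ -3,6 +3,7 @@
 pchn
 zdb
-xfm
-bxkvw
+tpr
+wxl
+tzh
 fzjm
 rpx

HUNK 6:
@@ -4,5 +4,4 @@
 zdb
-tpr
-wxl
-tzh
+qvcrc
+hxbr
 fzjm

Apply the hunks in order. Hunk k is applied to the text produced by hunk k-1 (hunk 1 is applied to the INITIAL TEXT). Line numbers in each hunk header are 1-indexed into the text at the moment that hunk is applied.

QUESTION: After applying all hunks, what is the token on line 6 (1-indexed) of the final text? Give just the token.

Answer: hxbr

Derivation:
Hunk 1: at line 3 remove [dtegd] add [wfyy,owr] -> 11 lines: jvc tmjv wfc svfn wfyy owr lgsg vphqf trqhw fzjm rpx
Hunk 2: at line 3 remove [wfyy,owr,lgsg] add [awiit,oraqr] -> 10 lines: jvc tmjv wfc svfn awiit oraqr vphqf trqhw fzjm rpx
Hunk 3: at line 4 remove [oraqr,vphqf,trqhw] add [zdb,xfm,bxkvw] -> 10 lines: jvc tmjv wfc svfn awiit zdb xfm bxkvw fzjm rpx
Hunk 4: at line 1 remove [wfc,svfn,awiit] add [pchn] -> 8 lines: jvc tmjv pchn zdb xfm bxkvw fzjm rpx
Hunk 5: at line 3 remove [xfm,bxkvw] add [tpr,wxl,tzh] -> 9 lines: jvc tmjv pchn zdb tpr wxl tzh fzjm rpx
Hunk 6: at line 4 remove [tpr,wxl,tzh] add [qvcrc,hxbr] -> 8 lines: jvc tmjv pchn zdb qvcrc hxbr fzjm rpx
Final line 6: hxbr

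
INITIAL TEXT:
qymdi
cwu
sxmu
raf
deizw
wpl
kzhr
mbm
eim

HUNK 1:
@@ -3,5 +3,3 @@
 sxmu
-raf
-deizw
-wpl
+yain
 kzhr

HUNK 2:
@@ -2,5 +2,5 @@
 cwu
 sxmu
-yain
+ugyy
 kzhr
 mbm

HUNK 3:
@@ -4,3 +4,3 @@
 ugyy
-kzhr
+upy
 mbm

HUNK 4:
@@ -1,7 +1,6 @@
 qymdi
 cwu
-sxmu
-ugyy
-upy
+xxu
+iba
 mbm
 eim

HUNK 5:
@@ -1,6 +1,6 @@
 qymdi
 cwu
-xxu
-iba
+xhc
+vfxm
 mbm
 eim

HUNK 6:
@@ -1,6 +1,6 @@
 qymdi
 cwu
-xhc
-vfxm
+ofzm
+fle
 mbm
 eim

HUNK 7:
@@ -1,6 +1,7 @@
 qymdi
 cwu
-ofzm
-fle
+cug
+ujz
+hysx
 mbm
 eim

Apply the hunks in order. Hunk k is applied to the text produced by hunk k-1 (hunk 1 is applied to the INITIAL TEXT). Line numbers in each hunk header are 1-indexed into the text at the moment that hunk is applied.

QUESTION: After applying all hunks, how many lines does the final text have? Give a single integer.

Hunk 1: at line 3 remove [raf,deizw,wpl] add [yain] -> 7 lines: qymdi cwu sxmu yain kzhr mbm eim
Hunk 2: at line 2 remove [yain] add [ugyy] -> 7 lines: qymdi cwu sxmu ugyy kzhr mbm eim
Hunk 3: at line 4 remove [kzhr] add [upy] -> 7 lines: qymdi cwu sxmu ugyy upy mbm eim
Hunk 4: at line 1 remove [sxmu,ugyy,upy] add [xxu,iba] -> 6 lines: qymdi cwu xxu iba mbm eim
Hunk 5: at line 1 remove [xxu,iba] add [xhc,vfxm] -> 6 lines: qymdi cwu xhc vfxm mbm eim
Hunk 6: at line 1 remove [xhc,vfxm] add [ofzm,fle] -> 6 lines: qymdi cwu ofzm fle mbm eim
Hunk 7: at line 1 remove [ofzm,fle] add [cug,ujz,hysx] -> 7 lines: qymdi cwu cug ujz hysx mbm eim
Final line count: 7

Answer: 7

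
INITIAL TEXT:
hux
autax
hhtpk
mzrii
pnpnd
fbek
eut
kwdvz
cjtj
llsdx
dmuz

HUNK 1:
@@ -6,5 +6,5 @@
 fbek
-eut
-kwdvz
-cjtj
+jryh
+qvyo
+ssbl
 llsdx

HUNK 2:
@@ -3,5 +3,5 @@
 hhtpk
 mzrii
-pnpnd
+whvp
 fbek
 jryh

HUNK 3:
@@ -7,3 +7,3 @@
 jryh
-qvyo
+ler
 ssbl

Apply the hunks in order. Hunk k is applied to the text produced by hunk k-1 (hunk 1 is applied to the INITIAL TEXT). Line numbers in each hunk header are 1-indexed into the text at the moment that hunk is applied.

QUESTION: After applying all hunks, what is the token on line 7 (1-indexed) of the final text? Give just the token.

Hunk 1: at line 6 remove [eut,kwdvz,cjtj] add [jryh,qvyo,ssbl] -> 11 lines: hux autax hhtpk mzrii pnpnd fbek jryh qvyo ssbl llsdx dmuz
Hunk 2: at line 3 remove [pnpnd] add [whvp] -> 11 lines: hux autax hhtpk mzrii whvp fbek jryh qvyo ssbl llsdx dmuz
Hunk 3: at line 7 remove [qvyo] add [ler] -> 11 lines: hux autax hhtpk mzrii whvp fbek jryh ler ssbl llsdx dmuz
Final line 7: jryh

Answer: jryh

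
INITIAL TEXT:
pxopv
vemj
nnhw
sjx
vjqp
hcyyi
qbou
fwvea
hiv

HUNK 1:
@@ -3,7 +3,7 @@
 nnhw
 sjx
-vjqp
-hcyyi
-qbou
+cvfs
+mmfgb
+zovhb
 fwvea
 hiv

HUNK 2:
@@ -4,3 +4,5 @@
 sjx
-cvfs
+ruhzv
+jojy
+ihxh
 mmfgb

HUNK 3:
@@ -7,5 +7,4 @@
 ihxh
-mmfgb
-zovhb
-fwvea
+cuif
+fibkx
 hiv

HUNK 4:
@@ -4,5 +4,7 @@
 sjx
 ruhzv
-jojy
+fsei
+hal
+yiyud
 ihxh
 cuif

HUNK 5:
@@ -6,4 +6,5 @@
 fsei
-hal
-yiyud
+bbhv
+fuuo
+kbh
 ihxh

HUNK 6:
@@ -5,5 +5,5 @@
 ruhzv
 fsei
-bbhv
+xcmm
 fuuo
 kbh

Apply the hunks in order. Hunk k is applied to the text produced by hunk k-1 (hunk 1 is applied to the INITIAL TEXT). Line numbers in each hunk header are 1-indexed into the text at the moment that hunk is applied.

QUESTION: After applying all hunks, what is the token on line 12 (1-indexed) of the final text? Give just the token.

Hunk 1: at line 3 remove [vjqp,hcyyi,qbou] add [cvfs,mmfgb,zovhb] -> 9 lines: pxopv vemj nnhw sjx cvfs mmfgb zovhb fwvea hiv
Hunk 2: at line 4 remove [cvfs] add [ruhzv,jojy,ihxh] -> 11 lines: pxopv vemj nnhw sjx ruhzv jojy ihxh mmfgb zovhb fwvea hiv
Hunk 3: at line 7 remove [mmfgb,zovhb,fwvea] add [cuif,fibkx] -> 10 lines: pxopv vemj nnhw sjx ruhzv jojy ihxh cuif fibkx hiv
Hunk 4: at line 4 remove [jojy] add [fsei,hal,yiyud] -> 12 lines: pxopv vemj nnhw sjx ruhzv fsei hal yiyud ihxh cuif fibkx hiv
Hunk 5: at line 6 remove [hal,yiyud] add [bbhv,fuuo,kbh] -> 13 lines: pxopv vemj nnhw sjx ruhzv fsei bbhv fuuo kbh ihxh cuif fibkx hiv
Hunk 6: at line 5 remove [bbhv] add [xcmm] -> 13 lines: pxopv vemj nnhw sjx ruhzv fsei xcmm fuuo kbh ihxh cuif fibkx hiv
Final line 12: fibkx

Answer: fibkx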